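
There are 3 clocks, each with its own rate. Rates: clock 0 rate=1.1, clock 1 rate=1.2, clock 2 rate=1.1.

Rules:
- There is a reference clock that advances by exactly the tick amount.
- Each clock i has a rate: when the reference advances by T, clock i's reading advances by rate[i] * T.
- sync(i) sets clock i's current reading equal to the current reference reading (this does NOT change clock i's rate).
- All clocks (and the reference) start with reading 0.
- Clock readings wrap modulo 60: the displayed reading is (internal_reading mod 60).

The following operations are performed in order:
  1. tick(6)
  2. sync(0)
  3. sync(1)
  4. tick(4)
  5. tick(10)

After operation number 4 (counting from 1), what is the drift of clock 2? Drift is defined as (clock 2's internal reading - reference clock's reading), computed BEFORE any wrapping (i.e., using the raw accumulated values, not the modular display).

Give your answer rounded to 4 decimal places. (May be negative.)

Answer: 1.0000

Derivation:
After op 1 tick(6): ref=6.0000 raw=[6.6000 7.2000 6.6000]
After op 2 sync(0): ref=6.0000 raw=[6.0000 7.2000 6.6000]
After op 3 sync(1): ref=6.0000 raw=[6.0000 6.0000 6.6000]
After op 4 tick(4): ref=10.0000 raw=[10.4000 10.8000 11.0000]
Drift of clock 2 after op 4: 11.0000 - 10.0000 = 1.0000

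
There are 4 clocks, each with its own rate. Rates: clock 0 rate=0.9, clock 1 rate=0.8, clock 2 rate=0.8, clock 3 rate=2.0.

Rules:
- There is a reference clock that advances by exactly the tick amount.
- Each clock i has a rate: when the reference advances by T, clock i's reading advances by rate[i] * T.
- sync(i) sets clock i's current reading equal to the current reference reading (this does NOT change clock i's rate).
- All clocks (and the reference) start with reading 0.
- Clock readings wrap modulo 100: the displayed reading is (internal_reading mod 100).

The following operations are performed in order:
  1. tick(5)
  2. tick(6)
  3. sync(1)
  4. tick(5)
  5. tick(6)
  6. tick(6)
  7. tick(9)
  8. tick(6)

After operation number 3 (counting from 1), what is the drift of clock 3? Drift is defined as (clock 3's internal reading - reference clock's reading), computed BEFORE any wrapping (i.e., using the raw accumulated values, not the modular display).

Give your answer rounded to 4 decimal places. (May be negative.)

Answer: 11.0000

Derivation:
After op 1 tick(5): ref=5.0000 raw=[4.5000 4.0000 4.0000 10.0000]
After op 2 tick(6): ref=11.0000 raw=[9.9000 8.8000 8.8000 22.0000]
After op 3 sync(1): ref=11.0000 raw=[9.9000 11.0000 8.8000 22.0000]
Drift of clock 3 after op 3: 22.0000 - 11.0000 = 11.0000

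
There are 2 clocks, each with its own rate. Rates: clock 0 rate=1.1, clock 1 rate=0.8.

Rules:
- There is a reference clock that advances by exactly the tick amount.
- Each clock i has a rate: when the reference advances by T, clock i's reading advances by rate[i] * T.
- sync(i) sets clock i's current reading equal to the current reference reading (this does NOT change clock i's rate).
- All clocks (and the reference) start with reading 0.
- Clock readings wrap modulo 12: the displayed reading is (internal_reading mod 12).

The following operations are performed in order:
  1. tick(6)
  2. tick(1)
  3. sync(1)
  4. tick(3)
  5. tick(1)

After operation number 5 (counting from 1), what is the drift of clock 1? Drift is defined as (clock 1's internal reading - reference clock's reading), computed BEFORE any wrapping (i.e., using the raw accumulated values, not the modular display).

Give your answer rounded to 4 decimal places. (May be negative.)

After op 1 tick(6): ref=6.0000 raw=[6.6000 4.8000]
After op 2 tick(1): ref=7.0000 raw=[7.7000 5.6000]
After op 3 sync(1): ref=7.0000 raw=[7.7000 7.0000]
After op 4 tick(3): ref=10.0000 raw=[11.0000 9.4000]
After op 5 tick(1): ref=11.0000 raw=[12.1000 10.2000]
Drift of clock 1 after op 5: 10.2000 - 11.0000 = -0.8000

Answer: -0.8000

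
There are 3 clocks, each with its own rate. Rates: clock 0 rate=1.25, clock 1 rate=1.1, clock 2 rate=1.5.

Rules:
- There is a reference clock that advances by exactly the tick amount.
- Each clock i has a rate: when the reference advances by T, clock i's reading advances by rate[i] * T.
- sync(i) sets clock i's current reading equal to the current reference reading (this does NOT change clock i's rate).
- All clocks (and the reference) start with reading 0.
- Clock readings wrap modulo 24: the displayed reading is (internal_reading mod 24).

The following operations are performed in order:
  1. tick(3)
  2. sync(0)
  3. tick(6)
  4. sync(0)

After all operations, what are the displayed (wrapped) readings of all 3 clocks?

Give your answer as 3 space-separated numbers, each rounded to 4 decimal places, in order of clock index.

After op 1 tick(3): ref=3.0000 raw=[3.7500 3.3000 4.5000]
After op 2 sync(0): ref=3.0000 raw=[3.0000 3.3000 4.5000]
After op 3 tick(6): ref=9.0000 raw=[10.5000 9.9000 13.5000]
After op 4 sync(0): ref=9.0000 raw=[9.0000 9.9000 13.5000]
Wrap final raw readings (mod 24): 9.0000 mod 24 = 9.0000; 9.9000 mod 24 = 9.9000; 13.5000 mod 24 = 13.5000

Answer: 9.0000 9.9000 13.5000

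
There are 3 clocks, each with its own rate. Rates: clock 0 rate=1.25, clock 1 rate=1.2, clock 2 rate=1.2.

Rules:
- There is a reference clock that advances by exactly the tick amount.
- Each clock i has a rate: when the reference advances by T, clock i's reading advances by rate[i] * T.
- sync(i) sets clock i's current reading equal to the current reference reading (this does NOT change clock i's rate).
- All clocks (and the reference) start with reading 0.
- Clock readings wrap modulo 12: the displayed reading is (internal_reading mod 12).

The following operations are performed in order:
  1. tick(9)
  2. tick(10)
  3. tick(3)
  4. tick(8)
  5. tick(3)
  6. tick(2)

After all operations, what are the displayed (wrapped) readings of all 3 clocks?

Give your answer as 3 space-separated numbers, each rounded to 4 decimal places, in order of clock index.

Answer: 7.7500 6.0000 6.0000

Derivation:
After op 1 tick(9): ref=9.0000 raw=[11.2500 10.8000 10.8000]
After op 2 tick(10): ref=19.0000 raw=[23.7500 22.8000 22.8000]
After op 3 tick(3): ref=22.0000 raw=[27.5000 26.4000 26.4000]
After op 4 tick(8): ref=30.0000 raw=[37.5000 36.0000 36.0000]
After op 5 tick(3): ref=33.0000 raw=[41.2500 39.6000 39.6000]
After op 6 tick(2): ref=35.0000 raw=[43.7500 42.0000 42.0000]
Wrap final raw readings (mod 12): 43.7500 mod 12 = 7.7500; 42.0000 mod 12 = 6.0000; 42.0000 mod 12 = 6.0000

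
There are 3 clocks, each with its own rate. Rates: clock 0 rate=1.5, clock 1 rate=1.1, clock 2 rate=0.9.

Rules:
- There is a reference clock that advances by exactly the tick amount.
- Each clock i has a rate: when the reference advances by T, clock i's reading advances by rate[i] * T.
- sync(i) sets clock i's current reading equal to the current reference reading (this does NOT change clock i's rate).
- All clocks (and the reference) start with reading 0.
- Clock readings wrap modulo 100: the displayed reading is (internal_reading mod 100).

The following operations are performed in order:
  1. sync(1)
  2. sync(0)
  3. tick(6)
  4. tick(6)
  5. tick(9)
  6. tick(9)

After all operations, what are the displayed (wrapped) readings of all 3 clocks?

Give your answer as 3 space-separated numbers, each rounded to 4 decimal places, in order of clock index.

Answer: 45.0000 33.0000 27.0000

Derivation:
After op 1 sync(1): ref=0.0000 raw=[0.0000 0.0000 0.0000]
After op 2 sync(0): ref=0.0000 raw=[0.0000 0.0000 0.0000]
After op 3 tick(6): ref=6.0000 raw=[9.0000 6.6000 5.4000]
After op 4 tick(6): ref=12.0000 raw=[18.0000 13.2000 10.8000]
After op 5 tick(9): ref=21.0000 raw=[31.5000 23.1000 18.9000]
After op 6 tick(9): ref=30.0000 raw=[45.0000 33.0000 27.0000]
Wrap final raw readings (mod 100): 45.0000 mod 100 = 45.0000; 33.0000 mod 100 = 33.0000; 27.0000 mod 100 = 27.0000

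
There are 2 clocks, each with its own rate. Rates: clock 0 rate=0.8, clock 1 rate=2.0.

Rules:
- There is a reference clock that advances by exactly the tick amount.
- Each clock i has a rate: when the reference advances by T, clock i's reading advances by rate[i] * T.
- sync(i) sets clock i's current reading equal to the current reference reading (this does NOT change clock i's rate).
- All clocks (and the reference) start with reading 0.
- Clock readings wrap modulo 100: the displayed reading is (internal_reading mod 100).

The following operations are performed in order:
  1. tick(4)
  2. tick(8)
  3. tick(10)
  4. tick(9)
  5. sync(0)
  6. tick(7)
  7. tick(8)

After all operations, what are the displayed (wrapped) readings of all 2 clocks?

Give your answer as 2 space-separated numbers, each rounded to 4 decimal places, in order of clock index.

After op 1 tick(4): ref=4.0000 raw=[3.2000 8.0000]
After op 2 tick(8): ref=12.0000 raw=[9.6000 24.0000]
After op 3 tick(10): ref=22.0000 raw=[17.6000 44.0000]
After op 4 tick(9): ref=31.0000 raw=[24.8000 62.0000]
After op 5 sync(0): ref=31.0000 raw=[31.0000 62.0000]
After op 6 tick(7): ref=38.0000 raw=[36.6000 76.0000]
After op 7 tick(8): ref=46.0000 raw=[43.0000 92.0000]
Wrap final raw readings (mod 100): 43.0000 mod 100 = 43.0000; 92.0000 mod 100 = 92.0000

Answer: 43.0000 92.0000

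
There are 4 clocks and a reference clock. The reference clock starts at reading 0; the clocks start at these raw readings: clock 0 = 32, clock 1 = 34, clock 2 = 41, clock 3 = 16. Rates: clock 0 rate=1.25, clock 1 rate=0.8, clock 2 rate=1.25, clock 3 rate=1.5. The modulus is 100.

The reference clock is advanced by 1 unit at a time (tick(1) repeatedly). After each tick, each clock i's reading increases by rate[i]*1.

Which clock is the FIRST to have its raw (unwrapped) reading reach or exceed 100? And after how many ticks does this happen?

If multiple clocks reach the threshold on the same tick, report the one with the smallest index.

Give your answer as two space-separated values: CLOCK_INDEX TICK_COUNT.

clock 0: start=32, rate=1.25, needs 100-32 = 68; ticks = ceil(68/1.25) = ceil(54.4000) = 55; reading at tick 55 = 32 + 1.25*55 = 100.7500
clock 1: start=34, rate=0.8, needs 100-34 = 66; ticks = ceil(66/0.8) = ceil(82.5000) = 83; reading at tick 83 = 34 + 0.8*83 = 100.4000
clock 2: start=41, rate=1.25, needs 100-41 = 59; ticks = ceil(59/1.25) = ceil(47.2000) = 48; reading at tick 48 = 41 + 1.25*48 = 101.0000
clock 3: start=16, rate=1.5, needs 100-16 = 84; ticks = ceil(84/1.5) = ceil(56.0000) = 56; reading at tick 56 = 16 + 1.5*56 = 100.0000
Minimum tick count = 48; winners = [2]; smallest index = 2

Answer: 2 48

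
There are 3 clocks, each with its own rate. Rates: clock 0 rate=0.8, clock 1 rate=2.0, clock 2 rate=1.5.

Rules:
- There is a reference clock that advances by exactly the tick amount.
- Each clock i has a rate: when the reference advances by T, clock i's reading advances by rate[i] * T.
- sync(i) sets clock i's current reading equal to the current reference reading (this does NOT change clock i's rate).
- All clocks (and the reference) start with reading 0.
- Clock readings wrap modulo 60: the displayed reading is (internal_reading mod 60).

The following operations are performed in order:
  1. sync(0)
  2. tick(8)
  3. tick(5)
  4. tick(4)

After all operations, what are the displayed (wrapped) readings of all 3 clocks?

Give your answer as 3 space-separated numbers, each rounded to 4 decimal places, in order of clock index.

Answer: 13.6000 34.0000 25.5000

Derivation:
After op 1 sync(0): ref=0.0000 raw=[0.0000 0.0000 0.0000]
After op 2 tick(8): ref=8.0000 raw=[6.4000 16.0000 12.0000]
After op 3 tick(5): ref=13.0000 raw=[10.4000 26.0000 19.5000]
After op 4 tick(4): ref=17.0000 raw=[13.6000 34.0000 25.5000]
Wrap final raw readings (mod 60): 13.6000 mod 60 = 13.6000; 34.0000 mod 60 = 34.0000; 25.5000 mod 60 = 25.5000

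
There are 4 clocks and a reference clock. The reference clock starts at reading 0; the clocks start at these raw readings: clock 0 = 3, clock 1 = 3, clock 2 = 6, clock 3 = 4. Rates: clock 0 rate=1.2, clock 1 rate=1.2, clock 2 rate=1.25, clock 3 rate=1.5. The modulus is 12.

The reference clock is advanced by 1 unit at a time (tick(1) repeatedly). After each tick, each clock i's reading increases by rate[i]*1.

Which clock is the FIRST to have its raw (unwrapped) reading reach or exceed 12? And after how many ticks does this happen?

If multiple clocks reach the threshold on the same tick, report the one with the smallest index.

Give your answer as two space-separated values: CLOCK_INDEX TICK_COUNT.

clock 0: start=3, rate=1.2, needs 12-3 = 9; ticks = ceil(9/1.2) = ceil(7.5000) = 8; reading at tick 8 = 3 + 1.2*8 = 12.6000
clock 1: start=3, rate=1.2, needs 12-3 = 9; ticks = ceil(9/1.2) = ceil(7.5000) = 8; reading at tick 8 = 3 + 1.2*8 = 12.6000
clock 2: start=6, rate=1.25, needs 12-6 = 6; ticks = ceil(6/1.25) = ceil(4.8000) = 5; reading at tick 5 = 6 + 1.25*5 = 12.2500
clock 3: start=4, rate=1.5, needs 12-4 = 8; ticks = ceil(8/1.5) = ceil(5.3333) = 6; reading at tick 6 = 4 + 1.5*6 = 13.0000
Minimum tick count = 5; winners = [2]; smallest index = 2

Answer: 2 5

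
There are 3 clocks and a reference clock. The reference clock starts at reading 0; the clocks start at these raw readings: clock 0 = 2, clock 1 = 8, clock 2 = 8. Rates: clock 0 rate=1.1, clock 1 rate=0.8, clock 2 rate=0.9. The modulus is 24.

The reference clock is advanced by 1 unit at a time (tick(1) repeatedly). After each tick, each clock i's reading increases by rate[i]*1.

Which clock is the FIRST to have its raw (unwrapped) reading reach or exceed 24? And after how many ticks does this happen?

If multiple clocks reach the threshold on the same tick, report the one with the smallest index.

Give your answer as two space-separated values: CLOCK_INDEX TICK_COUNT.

clock 0: start=2, rate=1.1, needs 24-2 = 22; ticks = ceil(22/1.1) = ceil(20.0000) = 20; reading at tick 20 = 2 + 1.1*20 = 24.0000
clock 1: start=8, rate=0.8, needs 24-8 = 16; ticks = ceil(16/0.8) = ceil(20.0000) = 20; reading at tick 20 = 8 + 0.8*20 = 24.0000
clock 2: start=8, rate=0.9, needs 24-8 = 16; ticks = ceil(16/0.9) = ceil(17.7778) = 18; reading at tick 18 = 8 + 0.9*18 = 24.2000
Minimum tick count = 18; winners = [2]; smallest index = 2

Answer: 2 18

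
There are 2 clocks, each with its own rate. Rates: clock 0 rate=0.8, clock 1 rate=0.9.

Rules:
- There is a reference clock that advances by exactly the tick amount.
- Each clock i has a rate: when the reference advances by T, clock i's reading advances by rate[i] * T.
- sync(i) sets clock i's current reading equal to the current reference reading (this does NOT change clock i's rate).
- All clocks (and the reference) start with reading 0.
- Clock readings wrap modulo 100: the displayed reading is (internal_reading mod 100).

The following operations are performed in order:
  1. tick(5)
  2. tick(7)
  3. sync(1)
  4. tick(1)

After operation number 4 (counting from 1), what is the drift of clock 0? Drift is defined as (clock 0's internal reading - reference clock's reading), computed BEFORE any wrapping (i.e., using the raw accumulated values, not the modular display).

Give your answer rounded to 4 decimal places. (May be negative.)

After op 1 tick(5): ref=5.0000 raw=[4.0000 4.5000]
After op 2 tick(7): ref=12.0000 raw=[9.6000 10.8000]
After op 3 sync(1): ref=12.0000 raw=[9.6000 12.0000]
After op 4 tick(1): ref=13.0000 raw=[10.4000 12.9000]
Drift of clock 0 after op 4: 10.4000 - 13.0000 = -2.6000

Answer: -2.6000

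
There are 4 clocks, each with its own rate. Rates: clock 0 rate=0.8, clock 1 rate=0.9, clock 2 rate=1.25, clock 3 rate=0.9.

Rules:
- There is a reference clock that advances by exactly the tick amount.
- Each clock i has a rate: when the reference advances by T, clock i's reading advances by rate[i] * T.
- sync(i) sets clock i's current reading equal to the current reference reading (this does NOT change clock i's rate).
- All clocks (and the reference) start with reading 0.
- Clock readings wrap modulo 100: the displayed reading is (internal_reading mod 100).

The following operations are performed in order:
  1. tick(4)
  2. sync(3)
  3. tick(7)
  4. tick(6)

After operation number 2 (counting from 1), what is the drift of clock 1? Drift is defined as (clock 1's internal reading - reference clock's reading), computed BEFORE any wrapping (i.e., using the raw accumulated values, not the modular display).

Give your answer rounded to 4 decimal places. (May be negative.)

After op 1 tick(4): ref=4.0000 raw=[3.2000 3.6000 5.0000 3.6000]
After op 2 sync(3): ref=4.0000 raw=[3.2000 3.6000 5.0000 4.0000]
Drift of clock 1 after op 2: 3.6000 - 4.0000 = -0.4000

Answer: -0.4000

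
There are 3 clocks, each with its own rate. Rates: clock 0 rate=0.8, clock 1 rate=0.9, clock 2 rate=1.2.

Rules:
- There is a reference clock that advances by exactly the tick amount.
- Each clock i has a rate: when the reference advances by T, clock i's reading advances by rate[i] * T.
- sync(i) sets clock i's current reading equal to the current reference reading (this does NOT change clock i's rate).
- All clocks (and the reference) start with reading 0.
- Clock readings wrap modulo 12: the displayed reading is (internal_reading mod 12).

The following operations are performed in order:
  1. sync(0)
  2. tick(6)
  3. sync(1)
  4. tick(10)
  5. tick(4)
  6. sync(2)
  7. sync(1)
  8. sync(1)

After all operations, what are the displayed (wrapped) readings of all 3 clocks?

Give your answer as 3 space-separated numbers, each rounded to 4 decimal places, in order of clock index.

Answer: 4.0000 8.0000 8.0000

Derivation:
After op 1 sync(0): ref=0.0000 raw=[0.0000 0.0000 0.0000]
After op 2 tick(6): ref=6.0000 raw=[4.8000 5.4000 7.2000]
After op 3 sync(1): ref=6.0000 raw=[4.8000 6.0000 7.2000]
After op 4 tick(10): ref=16.0000 raw=[12.8000 15.0000 19.2000]
After op 5 tick(4): ref=20.0000 raw=[16.0000 18.6000 24.0000]
After op 6 sync(2): ref=20.0000 raw=[16.0000 18.6000 20.0000]
After op 7 sync(1): ref=20.0000 raw=[16.0000 20.0000 20.0000]
After op 8 sync(1): ref=20.0000 raw=[16.0000 20.0000 20.0000]
Wrap final raw readings (mod 12): 16.0000 mod 12 = 4.0000; 20.0000 mod 12 = 8.0000; 20.0000 mod 12 = 8.0000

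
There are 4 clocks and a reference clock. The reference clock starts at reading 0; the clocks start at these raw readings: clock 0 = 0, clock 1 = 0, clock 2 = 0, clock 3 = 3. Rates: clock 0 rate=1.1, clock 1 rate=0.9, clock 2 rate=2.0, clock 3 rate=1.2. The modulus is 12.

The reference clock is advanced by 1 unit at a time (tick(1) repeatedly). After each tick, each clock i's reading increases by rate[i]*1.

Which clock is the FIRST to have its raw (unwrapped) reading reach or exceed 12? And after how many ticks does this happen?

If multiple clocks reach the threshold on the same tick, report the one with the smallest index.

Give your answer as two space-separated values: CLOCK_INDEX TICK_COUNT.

clock 0: start=0, rate=1.1, needs 12-0 = 12; ticks = ceil(12/1.1) = ceil(10.9091) = 11; reading at tick 11 = 0 + 1.1*11 = 12.1000
clock 1: start=0, rate=0.9, needs 12-0 = 12; ticks = ceil(12/0.9) = ceil(13.3333) = 14; reading at tick 14 = 0 + 0.9*14 = 12.6000
clock 2: start=0, rate=2.0, needs 12-0 = 12; ticks = ceil(12/2.0) = ceil(6.0000) = 6; reading at tick 6 = 0 + 2.0*6 = 12.0000
clock 3: start=3, rate=1.2, needs 12-3 = 9; ticks = ceil(9/1.2) = ceil(7.5000) = 8; reading at tick 8 = 3 + 1.2*8 = 12.6000
Minimum tick count = 6; winners = [2]; smallest index = 2

Answer: 2 6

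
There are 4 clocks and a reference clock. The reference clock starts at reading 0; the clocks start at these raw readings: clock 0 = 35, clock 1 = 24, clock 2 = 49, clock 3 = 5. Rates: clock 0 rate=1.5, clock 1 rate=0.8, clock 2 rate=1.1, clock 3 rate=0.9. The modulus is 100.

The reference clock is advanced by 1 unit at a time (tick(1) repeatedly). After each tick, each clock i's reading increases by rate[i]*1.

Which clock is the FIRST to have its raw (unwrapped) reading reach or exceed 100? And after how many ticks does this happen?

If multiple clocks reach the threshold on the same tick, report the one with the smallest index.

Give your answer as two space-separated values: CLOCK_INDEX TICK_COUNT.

clock 0: start=35, rate=1.5, needs 100-35 = 65; ticks = ceil(65/1.5) = ceil(43.3333) = 44; reading at tick 44 = 35 + 1.5*44 = 101.0000
clock 1: start=24, rate=0.8, needs 100-24 = 76; ticks = ceil(76/0.8) = ceil(95.0000) = 95; reading at tick 95 = 24 + 0.8*95 = 100.0000
clock 2: start=49, rate=1.1, needs 100-49 = 51; ticks = ceil(51/1.1) = ceil(46.3636) = 47; reading at tick 47 = 49 + 1.1*47 = 100.7000
clock 3: start=5, rate=0.9, needs 100-5 = 95; ticks = ceil(95/0.9) = ceil(105.5556) = 106; reading at tick 106 = 5 + 0.9*106 = 100.4000
Minimum tick count = 44; winners = [0]; smallest index = 0

Answer: 0 44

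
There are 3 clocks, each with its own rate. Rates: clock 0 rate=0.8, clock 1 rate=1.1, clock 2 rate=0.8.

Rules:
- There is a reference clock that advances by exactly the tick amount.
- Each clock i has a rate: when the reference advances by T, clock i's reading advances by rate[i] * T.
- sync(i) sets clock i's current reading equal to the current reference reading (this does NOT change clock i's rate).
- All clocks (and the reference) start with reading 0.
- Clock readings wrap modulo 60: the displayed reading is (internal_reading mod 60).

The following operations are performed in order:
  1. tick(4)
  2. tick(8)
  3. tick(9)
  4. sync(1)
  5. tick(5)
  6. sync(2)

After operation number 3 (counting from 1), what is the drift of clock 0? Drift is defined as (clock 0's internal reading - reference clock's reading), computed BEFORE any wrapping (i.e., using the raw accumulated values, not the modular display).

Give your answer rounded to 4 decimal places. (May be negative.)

Answer: -4.2000

Derivation:
After op 1 tick(4): ref=4.0000 raw=[3.2000 4.4000 3.2000]
After op 2 tick(8): ref=12.0000 raw=[9.6000 13.2000 9.6000]
After op 3 tick(9): ref=21.0000 raw=[16.8000 23.1000 16.8000]
Drift of clock 0 after op 3: 16.8000 - 21.0000 = -4.2000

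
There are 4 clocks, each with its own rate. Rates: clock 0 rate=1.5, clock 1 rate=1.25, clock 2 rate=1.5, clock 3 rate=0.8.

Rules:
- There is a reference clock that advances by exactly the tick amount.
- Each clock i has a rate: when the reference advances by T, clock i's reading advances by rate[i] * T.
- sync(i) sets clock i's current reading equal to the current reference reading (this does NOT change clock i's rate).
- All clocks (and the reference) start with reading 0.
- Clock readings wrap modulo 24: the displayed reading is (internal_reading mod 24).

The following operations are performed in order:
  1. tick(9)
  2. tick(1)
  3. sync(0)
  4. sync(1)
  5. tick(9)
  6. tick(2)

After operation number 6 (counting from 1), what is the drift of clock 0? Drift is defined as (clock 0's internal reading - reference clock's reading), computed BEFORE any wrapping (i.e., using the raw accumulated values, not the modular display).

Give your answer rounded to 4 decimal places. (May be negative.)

Answer: 5.5000

Derivation:
After op 1 tick(9): ref=9.0000 raw=[13.5000 11.2500 13.5000 7.2000]
After op 2 tick(1): ref=10.0000 raw=[15.0000 12.5000 15.0000 8.0000]
After op 3 sync(0): ref=10.0000 raw=[10.0000 12.5000 15.0000 8.0000]
After op 4 sync(1): ref=10.0000 raw=[10.0000 10.0000 15.0000 8.0000]
After op 5 tick(9): ref=19.0000 raw=[23.5000 21.2500 28.5000 15.2000]
After op 6 tick(2): ref=21.0000 raw=[26.5000 23.7500 31.5000 16.8000]
Drift of clock 0 after op 6: 26.5000 - 21.0000 = 5.5000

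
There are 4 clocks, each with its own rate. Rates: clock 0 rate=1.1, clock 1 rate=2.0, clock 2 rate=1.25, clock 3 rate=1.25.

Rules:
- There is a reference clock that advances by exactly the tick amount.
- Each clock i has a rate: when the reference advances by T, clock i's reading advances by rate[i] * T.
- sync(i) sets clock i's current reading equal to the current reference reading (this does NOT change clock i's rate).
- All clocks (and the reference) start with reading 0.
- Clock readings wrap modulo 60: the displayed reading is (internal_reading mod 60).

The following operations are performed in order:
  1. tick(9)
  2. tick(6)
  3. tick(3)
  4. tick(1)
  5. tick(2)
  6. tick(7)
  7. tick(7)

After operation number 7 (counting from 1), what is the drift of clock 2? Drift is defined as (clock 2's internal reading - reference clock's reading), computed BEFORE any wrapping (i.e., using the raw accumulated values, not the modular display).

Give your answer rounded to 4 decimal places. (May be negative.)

Answer: 8.7500

Derivation:
After op 1 tick(9): ref=9.0000 raw=[9.9000 18.0000 11.2500 11.2500]
After op 2 tick(6): ref=15.0000 raw=[16.5000 30.0000 18.7500 18.7500]
After op 3 tick(3): ref=18.0000 raw=[19.8000 36.0000 22.5000 22.5000]
After op 4 tick(1): ref=19.0000 raw=[20.9000 38.0000 23.7500 23.7500]
After op 5 tick(2): ref=21.0000 raw=[23.1000 42.0000 26.2500 26.2500]
After op 6 tick(7): ref=28.0000 raw=[30.8000 56.0000 35.0000 35.0000]
After op 7 tick(7): ref=35.0000 raw=[38.5000 70.0000 43.7500 43.7500]
Drift of clock 2 after op 7: 43.7500 - 35.0000 = 8.7500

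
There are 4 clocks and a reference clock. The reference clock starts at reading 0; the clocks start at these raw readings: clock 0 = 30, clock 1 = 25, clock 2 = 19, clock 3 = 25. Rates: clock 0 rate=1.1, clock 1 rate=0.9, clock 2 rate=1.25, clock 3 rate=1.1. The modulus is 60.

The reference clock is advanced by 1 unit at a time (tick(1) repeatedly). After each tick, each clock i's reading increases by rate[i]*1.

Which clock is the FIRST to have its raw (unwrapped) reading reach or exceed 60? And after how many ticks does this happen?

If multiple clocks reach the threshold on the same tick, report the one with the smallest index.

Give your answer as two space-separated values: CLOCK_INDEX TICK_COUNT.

Answer: 0 28

Derivation:
clock 0: start=30, rate=1.1, needs 60-30 = 30; ticks = ceil(30/1.1) = ceil(27.2727) = 28; reading at tick 28 = 30 + 1.1*28 = 60.8000
clock 1: start=25, rate=0.9, needs 60-25 = 35; ticks = ceil(35/0.9) = ceil(38.8889) = 39; reading at tick 39 = 25 + 0.9*39 = 60.1000
clock 2: start=19, rate=1.25, needs 60-19 = 41; ticks = ceil(41/1.25) = ceil(32.8000) = 33; reading at tick 33 = 19 + 1.25*33 = 60.2500
clock 3: start=25, rate=1.1, needs 60-25 = 35; ticks = ceil(35/1.1) = ceil(31.8182) = 32; reading at tick 32 = 25 + 1.1*32 = 60.2000
Minimum tick count = 28; winners = [0]; smallest index = 0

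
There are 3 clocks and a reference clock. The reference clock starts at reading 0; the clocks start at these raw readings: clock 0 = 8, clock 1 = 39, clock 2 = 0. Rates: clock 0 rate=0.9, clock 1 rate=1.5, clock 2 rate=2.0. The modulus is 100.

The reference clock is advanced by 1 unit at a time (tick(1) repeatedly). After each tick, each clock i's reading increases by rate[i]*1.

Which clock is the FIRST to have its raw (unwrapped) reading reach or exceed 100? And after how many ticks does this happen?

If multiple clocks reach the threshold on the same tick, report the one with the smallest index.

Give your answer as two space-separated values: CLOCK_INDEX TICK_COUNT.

clock 0: start=8, rate=0.9, needs 100-8 = 92; ticks = ceil(92/0.9) = ceil(102.2222) = 103; reading at tick 103 = 8 + 0.9*103 = 100.7000
clock 1: start=39, rate=1.5, needs 100-39 = 61; ticks = ceil(61/1.5) = ceil(40.6667) = 41; reading at tick 41 = 39 + 1.5*41 = 100.5000
clock 2: start=0, rate=2.0, needs 100-0 = 100; ticks = ceil(100/2.0) = ceil(50.0000) = 50; reading at tick 50 = 0 + 2.0*50 = 100.0000
Minimum tick count = 41; winners = [1]; smallest index = 1

Answer: 1 41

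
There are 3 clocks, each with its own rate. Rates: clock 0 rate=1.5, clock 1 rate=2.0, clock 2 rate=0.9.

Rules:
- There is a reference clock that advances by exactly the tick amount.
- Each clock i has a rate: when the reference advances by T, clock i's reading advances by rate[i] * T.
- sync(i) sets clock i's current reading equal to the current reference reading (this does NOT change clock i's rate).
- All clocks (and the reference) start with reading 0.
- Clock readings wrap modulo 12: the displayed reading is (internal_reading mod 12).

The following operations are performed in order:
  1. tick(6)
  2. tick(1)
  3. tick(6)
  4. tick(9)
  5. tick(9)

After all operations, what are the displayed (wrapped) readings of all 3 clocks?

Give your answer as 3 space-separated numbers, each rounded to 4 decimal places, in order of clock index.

After op 1 tick(6): ref=6.0000 raw=[9.0000 12.0000 5.4000]
After op 2 tick(1): ref=7.0000 raw=[10.5000 14.0000 6.3000]
After op 3 tick(6): ref=13.0000 raw=[19.5000 26.0000 11.7000]
After op 4 tick(9): ref=22.0000 raw=[33.0000 44.0000 19.8000]
After op 5 tick(9): ref=31.0000 raw=[46.5000 62.0000 27.9000]
Wrap final raw readings (mod 12): 46.5000 mod 12 = 10.5000; 62.0000 mod 12 = 2.0000; 27.9000 mod 12 = 3.9000

Answer: 10.5000 2.0000 3.9000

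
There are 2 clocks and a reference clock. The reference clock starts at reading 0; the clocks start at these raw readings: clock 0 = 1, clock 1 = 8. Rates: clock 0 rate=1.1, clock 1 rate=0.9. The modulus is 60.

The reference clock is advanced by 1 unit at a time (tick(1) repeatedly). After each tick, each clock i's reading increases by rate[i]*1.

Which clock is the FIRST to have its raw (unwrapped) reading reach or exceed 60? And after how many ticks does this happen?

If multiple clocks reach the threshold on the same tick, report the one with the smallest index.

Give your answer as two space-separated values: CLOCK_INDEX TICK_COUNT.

Answer: 0 54

Derivation:
clock 0: start=1, rate=1.1, needs 60-1 = 59; ticks = ceil(59/1.1) = ceil(53.6364) = 54; reading at tick 54 = 1 + 1.1*54 = 60.4000
clock 1: start=8, rate=0.9, needs 60-8 = 52; ticks = ceil(52/0.9) = ceil(57.7778) = 58; reading at tick 58 = 8 + 0.9*58 = 60.2000
Minimum tick count = 54; winners = [0]; smallest index = 0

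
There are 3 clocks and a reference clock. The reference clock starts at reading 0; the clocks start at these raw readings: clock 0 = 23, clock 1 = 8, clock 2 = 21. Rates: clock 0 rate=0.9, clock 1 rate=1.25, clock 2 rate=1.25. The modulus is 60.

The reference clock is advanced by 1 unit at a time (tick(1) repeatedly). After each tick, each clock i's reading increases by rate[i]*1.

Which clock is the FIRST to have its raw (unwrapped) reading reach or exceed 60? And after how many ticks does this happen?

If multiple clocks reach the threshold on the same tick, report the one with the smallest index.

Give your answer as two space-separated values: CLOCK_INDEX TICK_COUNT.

clock 0: start=23, rate=0.9, needs 60-23 = 37; ticks = ceil(37/0.9) = ceil(41.1111) = 42; reading at tick 42 = 23 + 0.9*42 = 60.8000
clock 1: start=8, rate=1.25, needs 60-8 = 52; ticks = ceil(52/1.25) = ceil(41.6000) = 42; reading at tick 42 = 8 + 1.25*42 = 60.5000
clock 2: start=21, rate=1.25, needs 60-21 = 39; ticks = ceil(39/1.25) = ceil(31.2000) = 32; reading at tick 32 = 21 + 1.25*32 = 61.0000
Minimum tick count = 32; winners = [2]; smallest index = 2

Answer: 2 32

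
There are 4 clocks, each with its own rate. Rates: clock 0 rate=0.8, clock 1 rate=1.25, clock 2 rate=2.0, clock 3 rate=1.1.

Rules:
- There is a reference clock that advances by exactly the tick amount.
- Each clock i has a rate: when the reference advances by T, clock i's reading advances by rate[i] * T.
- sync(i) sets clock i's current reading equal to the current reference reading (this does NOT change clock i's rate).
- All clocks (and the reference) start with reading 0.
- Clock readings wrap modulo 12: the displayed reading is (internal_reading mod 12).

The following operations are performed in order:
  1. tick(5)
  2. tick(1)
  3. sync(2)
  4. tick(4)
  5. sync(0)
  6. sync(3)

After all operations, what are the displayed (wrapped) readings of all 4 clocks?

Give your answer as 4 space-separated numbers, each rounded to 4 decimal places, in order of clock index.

Answer: 10.0000 0.5000 2.0000 10.0000

Derivation:
After op 1 tick(5): ref=5.0000 raw=[4.0000 6.2500 10.0000 5.5000]
After op 2 tick(1): ref=6.0000 raw=[4.8000 7.5000 12.0000 6.6000]
After op 3 sync(2): ref=6.0000 raw=[4.8000 7.5000 6.0000 6.6000]
After op 4 tick(4): ref=10.0000 raw=[8.0000 12.5000 14.0000 11.0000]
After op 5 sync(0): ref=10.0000 raw=[10.0000 12.5000 14.0000 11.0000]
After op 6 sync(3): ref=10.0000 raw=[10.0000 12.5000 14.0000 10.0000]
Wrap final raw readings (mod 12): 10.0000 mod 12 = 10.0000; 12.5000 mod 12 = 0.5000; 14.0000 mod 12 = 2.0000; 10.0000 mod 12 = 10.0000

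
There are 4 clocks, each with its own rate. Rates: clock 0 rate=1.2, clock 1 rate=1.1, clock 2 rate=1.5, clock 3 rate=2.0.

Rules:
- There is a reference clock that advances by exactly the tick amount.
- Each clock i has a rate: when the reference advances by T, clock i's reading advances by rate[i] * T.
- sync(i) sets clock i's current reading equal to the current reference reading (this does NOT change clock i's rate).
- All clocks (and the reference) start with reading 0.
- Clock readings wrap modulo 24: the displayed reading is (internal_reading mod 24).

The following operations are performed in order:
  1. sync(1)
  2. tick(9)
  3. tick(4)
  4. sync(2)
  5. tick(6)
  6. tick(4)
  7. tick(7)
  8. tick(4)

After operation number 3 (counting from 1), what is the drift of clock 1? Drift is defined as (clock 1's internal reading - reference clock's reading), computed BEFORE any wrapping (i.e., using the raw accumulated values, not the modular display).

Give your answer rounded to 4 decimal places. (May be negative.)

Answer: 1.3000

Derivation:
After op 1 sync(1): ref=0.0000 raw=[0.0000 0.0000 0.0000 0.0000]
After op 2 tick(9): ref=9.0000 raw=[10.8000 9.9000 13.5000 18.0000]
After op 3 tick(4): ref=13.0000 raw=[15.6000 14.3000 19.5000 26.0000]
Drift of clock 1 after op 3: 14.3000 - 13.0000 = 1.3000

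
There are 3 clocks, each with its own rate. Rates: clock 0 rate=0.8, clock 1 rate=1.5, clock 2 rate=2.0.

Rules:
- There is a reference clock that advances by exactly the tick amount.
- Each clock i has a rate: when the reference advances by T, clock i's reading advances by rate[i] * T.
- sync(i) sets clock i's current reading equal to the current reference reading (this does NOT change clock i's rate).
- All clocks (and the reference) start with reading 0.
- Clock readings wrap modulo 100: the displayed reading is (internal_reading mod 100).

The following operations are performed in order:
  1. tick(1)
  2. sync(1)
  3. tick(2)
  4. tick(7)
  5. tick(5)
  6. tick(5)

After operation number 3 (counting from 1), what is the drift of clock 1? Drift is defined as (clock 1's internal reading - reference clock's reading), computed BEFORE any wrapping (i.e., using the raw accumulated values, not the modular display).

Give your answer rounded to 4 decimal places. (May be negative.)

After op 1 tick(1): ref=1.0000 raw=[0.8000 1.5000 2.0000]
After op 2 sync(1): ref=1.0000 raw=[0.8000 1.0000 2.0000]
After op 3 tick(2): ref=3.0000 raw=[2.4000 4.0000 6.0000]
Drift of clock 1 after op 3: 4.0000 - 3.0000 = 1.0000

Answer: 1.0000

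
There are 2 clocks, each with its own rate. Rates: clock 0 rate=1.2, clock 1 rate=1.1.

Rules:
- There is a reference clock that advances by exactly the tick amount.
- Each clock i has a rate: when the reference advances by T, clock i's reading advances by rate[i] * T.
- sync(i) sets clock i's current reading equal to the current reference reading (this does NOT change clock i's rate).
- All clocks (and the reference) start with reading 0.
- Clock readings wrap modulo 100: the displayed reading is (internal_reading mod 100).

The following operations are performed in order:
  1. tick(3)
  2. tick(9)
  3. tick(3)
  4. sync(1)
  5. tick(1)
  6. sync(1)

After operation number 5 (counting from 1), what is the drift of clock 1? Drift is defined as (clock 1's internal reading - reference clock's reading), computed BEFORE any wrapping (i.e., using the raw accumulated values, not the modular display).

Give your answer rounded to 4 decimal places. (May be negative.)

Answer: 0.1000

Derivation:
After op 1 tick(3): ref=3.0000 raw=[3.6000 3.3000]
After op 2 tick(9): ref=12.0000 raw=[14.4000 13.2000]
After op 3 tick(3): ref=15.0000 raw=[18.0000 16.5000]
After op 4 sync(1): ref=15.0000 raw=[18.0000 15.0000]
After op 5 tick(1): ref=16.0000 raw=[19.2000 16.1000]
Drift of clock 1 after op 5: 16.1000 - 16.0000 = 0.1000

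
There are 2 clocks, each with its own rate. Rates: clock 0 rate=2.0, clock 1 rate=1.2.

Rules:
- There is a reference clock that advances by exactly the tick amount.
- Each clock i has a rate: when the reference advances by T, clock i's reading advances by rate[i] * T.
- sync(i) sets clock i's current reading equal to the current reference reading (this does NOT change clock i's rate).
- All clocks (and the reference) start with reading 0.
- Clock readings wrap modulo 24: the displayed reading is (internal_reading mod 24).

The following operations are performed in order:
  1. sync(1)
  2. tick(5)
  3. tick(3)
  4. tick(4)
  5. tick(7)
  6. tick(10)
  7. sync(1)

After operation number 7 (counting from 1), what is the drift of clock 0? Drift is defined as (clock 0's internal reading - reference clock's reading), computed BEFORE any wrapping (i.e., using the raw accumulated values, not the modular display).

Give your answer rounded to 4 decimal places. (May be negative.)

After op 1 sync(1): ref=0.0000 raw=[0.0000 0.0000]
After op 2 tick(5): ref=5.0000 raw=[10.0000 6.0000]
After op 3 tick(3): ref=8.0000 raw=[16.0000 9.6000]
After op 4 tick(4): ref=12.0000 raw=[24.0000 14.4000]
After op 5 tick(7): ref=19.0000 raw=[38.0000 22.8000]
After op 6 tick(10): ref=29.0000 raw=[58.0000 34.8000]
After op 7 sync(1): ref=29.0000 raw=[58.0000 29.0000]
Drift of clock 0 after op 7: 58.0000 - 29.0000 = 29.0000

Answer: 29.0000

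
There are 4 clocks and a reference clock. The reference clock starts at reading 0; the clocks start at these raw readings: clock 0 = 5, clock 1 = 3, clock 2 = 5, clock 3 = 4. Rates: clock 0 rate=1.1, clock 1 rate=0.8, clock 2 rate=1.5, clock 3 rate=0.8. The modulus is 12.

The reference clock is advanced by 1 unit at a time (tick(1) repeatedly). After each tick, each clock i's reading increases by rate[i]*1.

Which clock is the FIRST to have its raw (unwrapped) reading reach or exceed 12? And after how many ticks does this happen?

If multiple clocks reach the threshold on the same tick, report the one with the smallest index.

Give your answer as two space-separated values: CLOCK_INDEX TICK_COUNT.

Answer: 2 5

Derivation:
clock 0: start=5, rate=1.1, needs 12-5 = 7; ticks = ceil(7/1.1) = ceil(6.3636) = 7; reading at tick 7 = 5 + 1.1*7 = 12.7000
clock 1: start=3, rate=0.8, needs 12-3 = 9; ticks = ceil(9/0.8) = ceil(11.2500) = 12; reading at tick 12 = 3 + 0.8*12 = 12.6000
clock 2: start=5, rate=1.5, needs 12-5 = 7; ticks = ceil(7/1.5) = ceil(4.6667) = 5; reading at tick 5 = 5 + 1.5*5 = 12.5000
clock 3: start=4, rate=0.8, needs 12-4 = 8; ticks = ceil(8/0.8) = ceil(10.0000) = 10; reading at tick 10 = 4 + 0.8*10 = 12.0000
Minimum tick count = 5; winners = [2]; smallest index = 2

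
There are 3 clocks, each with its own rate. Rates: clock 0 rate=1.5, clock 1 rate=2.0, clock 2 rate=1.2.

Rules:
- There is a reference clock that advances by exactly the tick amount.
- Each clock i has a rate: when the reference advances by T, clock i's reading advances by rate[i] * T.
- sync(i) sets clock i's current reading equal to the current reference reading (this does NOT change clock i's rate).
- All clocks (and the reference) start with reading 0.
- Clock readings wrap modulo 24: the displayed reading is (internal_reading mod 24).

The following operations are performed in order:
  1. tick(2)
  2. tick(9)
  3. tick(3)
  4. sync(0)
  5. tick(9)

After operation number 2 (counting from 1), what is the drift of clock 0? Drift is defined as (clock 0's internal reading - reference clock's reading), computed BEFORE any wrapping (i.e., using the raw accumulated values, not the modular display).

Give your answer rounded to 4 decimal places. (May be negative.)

After op 1 tick(2): ref=2.0000 raw=[3.0000 4.0000 2.4000]
After op 2 tick(9): ref=11.0000 raw=[16.5000 22.0000 13.2000]
Drift of clock 0 after op 2: 16.5000 - 11.0000 = 5.5000

Answer: 5.5000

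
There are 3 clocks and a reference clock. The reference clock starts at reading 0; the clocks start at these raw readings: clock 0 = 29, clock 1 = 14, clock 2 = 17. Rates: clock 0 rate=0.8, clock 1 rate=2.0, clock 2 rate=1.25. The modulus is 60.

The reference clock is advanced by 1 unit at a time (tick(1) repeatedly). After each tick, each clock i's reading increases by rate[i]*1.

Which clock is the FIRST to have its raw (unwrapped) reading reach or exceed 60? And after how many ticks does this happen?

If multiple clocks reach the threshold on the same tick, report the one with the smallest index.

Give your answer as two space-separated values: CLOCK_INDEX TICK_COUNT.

Answer: 1 23

Derivation:
clock 0: start=29, rate=0.8, needs 60-29 = 31; ticks = ceil(31/0.8) = ceil(38.7500) = 39; reading at tick 39 = 29 + 0.8*39 = 60.2000
clock 1: start=14, rate=2.0, needs 60-14 = 46; ticks = ceil(46/2.0) = ceil(23.0000) = 23; reading at tick 23 = 14 + 2.0*23 = 60.0000
clock 2: start=17, rate=1.25, needs 60-17 = 43; ticks = ceil(43/1.25) = ceil(34.4000) = 35; reading at tick 35 = 17 + 1.25*35 = 60.7500
Minimum tick count = 23; winners = [1]; smallest index = 1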